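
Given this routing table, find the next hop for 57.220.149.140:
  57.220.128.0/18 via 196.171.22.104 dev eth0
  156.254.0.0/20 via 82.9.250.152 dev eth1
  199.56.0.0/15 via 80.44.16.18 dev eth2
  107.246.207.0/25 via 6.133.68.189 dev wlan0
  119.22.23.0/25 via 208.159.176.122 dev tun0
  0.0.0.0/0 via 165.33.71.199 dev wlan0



Longest prefix match for 57.220.149.140:
  /18 57.220.128.0: MATCH
  /20 156.254.0.0: no
  /15 199.56.0.0: no
  /25 107.246.207.0: no
  /25 119.22.23.0: no
  /0 0.0.0.0: MATCH
Selected: next-hop 196.171.22.104 via eth0 (matched /18)


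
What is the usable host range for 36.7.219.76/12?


Network: 36.0.0.0
Broadcast: 36.15.255.255
First usable = network + 1
Last usable = broadcast - 1
Range: 36.0.0.1 to 36.15.255.254


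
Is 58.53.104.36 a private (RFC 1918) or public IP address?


RFC 1918 private ranges:
  10.0.0.0/8 (10.0.0.0 - 10.255.255.255)
  172.16.0.0/12 (172.16.0.0 - 172.31.255.255)
  192.168.0.0/16 (192.168.0.0 - 192.168.255.255)
Public (not in any RFC 1918 range)


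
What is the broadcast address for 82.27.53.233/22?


Network: 82.27.52.0/22
Host bits = 10
Set all host bits to 1:
Broadcast: 82.27.55.255


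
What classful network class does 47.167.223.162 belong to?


First octet: 47
Binary: 00101111
0xxxxxxx -> Class A (1-126)
Class A, default mask 255.0.0.0 (/8)


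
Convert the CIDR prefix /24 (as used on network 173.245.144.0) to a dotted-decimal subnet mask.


/24 means 24 network bits, 8 host bits
Binary: 11111111111111111111111100000000
Mask: 255.255.255.0


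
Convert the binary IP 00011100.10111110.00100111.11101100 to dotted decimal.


00011100 = 28
10111110 = 190
00100111 = 39
11101100 = 236
IP: 28.190.39.236


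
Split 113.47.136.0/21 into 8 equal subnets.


New prefix = 21 + 3 = 24
Each subnet has 256 addresses
  113.47.136.0/24
  113.47.137.0/24
  113.47.138.0/24
  113.47.139.0/24
  113.47.140.0/24
  113.47.141.0/24
  113.47.142.0/24
  113.47.143.0/24
Subnets: 113.47.136.0/24, 113.47.137.0/24, 113.47.138.0/24, 113.47.139.0/24, 113.47.140.0/24, 113.47.141.0/24, 113.47.142.0/24, 113.47.143.0/24


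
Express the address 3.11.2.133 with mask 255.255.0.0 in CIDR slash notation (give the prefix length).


Binary: 11111111.11111111.00000000.00000000
Count leading 1s
Prefix: /16


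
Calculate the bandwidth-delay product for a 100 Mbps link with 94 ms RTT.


BDP = bandwidth * RTT
= 100 Mbps * 94 ms
= 100 * 1e6 * 94 / 1000 bits
= 9400000 bits
= 1175000 bytes
= 1147.4609 KB
BDP = 9400000 bits (1175000 bytes)


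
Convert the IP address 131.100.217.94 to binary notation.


131 = 10000011
100 = 01100100
217 = 11011001
94 = 01011110
Binary: 10000011.01100100.11011001.01011110


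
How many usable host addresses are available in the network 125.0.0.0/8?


Host bits = 32 - 8 = 24
Total addresses = 2^24 = 16777216
Usable = total - 2 (network and broadcast)
Usable hosts: 16777214


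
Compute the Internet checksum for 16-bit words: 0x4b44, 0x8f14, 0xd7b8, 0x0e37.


Sum all words (with carry folding):
+ 0x4b44 = 0x4b44
+ 0x8f14 = 0xda58
+ 0xd7b8 = 0xb211
+ 0x0e37 = 0xc048
One's complement: ~0xc048
Checksum = 0x3fb7


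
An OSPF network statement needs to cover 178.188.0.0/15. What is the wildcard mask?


Subnet mask: 255.254.0.0
Wildcard = 255.255.255.255 - subnet mask
255 - 255 = 0
255 - 254 = 1
255 - 0 = 255
255 - 0 = 255
Wildcard: 0.1.255.255


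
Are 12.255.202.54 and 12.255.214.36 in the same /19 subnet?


Mask: 255.255.224.0
12.255.202.54 AND mask = 12.255.192.0
12.255.214.36 AND mask = 12.255.192.0
Yes, same subnet (12.255.192.0)


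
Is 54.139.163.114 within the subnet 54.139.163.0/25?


Subnet network: 54.139.163.0
Test IP AND mask: 54.139.163.0
Yes, 54.139.163.114 is in 54.139.163.0/25


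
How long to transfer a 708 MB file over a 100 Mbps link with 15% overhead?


Effective throughput = 100 * (1 - 15/100) = 85 Mbps
File size in Mb = 708 * 8 = 5664 Mb
Time = 5664 / 85
Time = 66.6353 seconds


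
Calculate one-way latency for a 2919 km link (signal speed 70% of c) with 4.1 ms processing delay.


Speed = 0.7 * 3e5 km/s = 210000 km/s
Propagation delay = 2919 / 210000 = 0.0139 s = 13.9 ms
Processing delay = 4.1 ms
Total one-way latency = 18 ms


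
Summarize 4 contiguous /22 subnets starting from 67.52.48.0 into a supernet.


Original prefix: /22
Number of subnets: 4 = 2^2
New prefix = 22 - 2 = 20
Supernet: 67.52.48.0/20


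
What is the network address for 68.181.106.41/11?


IP:   01000100.10110101.01101010.00101001
Mask: 11111111.11100000.00000000.00000000
AND operation:
Net:  01000100.10100000.00000000.00000000
Network: 68.160.0.0/11


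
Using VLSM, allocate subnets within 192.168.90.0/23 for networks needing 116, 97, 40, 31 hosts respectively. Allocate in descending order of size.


116 hosts -> /25 (126 usable): 192.168.90.0/25
97 hosts -> /25 (126 usable): 192.168.90.128/25
40 hosts -> /26 (62 usable): 192.168.91.0/26
31 hosts -> /26 (62 usable): 192.168.91.64/26
Allocation: 192.168.90.0/25 (116 hosts, 126 usable); 192.168.90.128/25 (97 hosts, 126 usable); 192.168.91.0/26 (40 hosts, 62 usable); 192.168.91.64/26 (31 hosts, 62 usable)


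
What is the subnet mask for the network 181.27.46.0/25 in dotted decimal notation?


/25 means 25 network bits, 7 host bits
Binary: 11111111111111111111111110000000
Mask: 255.255.255.128


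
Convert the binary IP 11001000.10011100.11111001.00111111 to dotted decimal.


11001000 = 200
10011100 = 156
11111001 = 249
00111111 = 63
IP: 200.156.249.63


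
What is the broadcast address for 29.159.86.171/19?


Network: 29.159.64.0/19
Host bits = 13
Set all host bits to 1:
Broadcast: 29.159.95.255


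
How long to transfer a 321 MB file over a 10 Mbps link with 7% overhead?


Effective throughput = 10 * (1 - 7/100) = 9.3 Mbps
File size in Mb = 321 * 8 = 2568 Mb
Time = 2568 / 9.3
Time = 276.129 seconds


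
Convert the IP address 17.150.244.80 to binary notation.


17 = 00010001
150 = 10010110
244 = 11110100
80 = 01010000
Binary: 00010001.10010110.11110100.01010000


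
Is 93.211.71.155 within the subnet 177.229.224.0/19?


Subnet network: 177.229.224.0
Test IP AND mask: 93.211.64.0
No, 93.211.71.155 is not in 177.229.224.0/19


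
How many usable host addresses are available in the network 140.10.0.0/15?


Host bits = 32 - 15 = 17
Total addresses = 2^17 = 131072
Usable = total - 2 (network and broadcast)
Usable hosts: 131070


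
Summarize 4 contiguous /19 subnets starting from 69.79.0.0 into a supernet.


Original prefix: /19
Number of subnets: 4 = 2^2
New prefix = 19 - 2 = 17
Supernet: 69.79.0.0/17


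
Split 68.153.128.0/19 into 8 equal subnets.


New prefix = 19 + 3 = 22
Each subnet has 1024 addresses
  68.153.128.0/22
  68.153.132.0/22
  68.153.136.0/22
  68.153.140.0/22
  68.153.144.0/22
  68.153.148.0/22
  68.153.152.0/22
  68.153.156.0/22
Subnets: 68.153.128.0/22, 68.153.132.0/22, 68.153.136.0/22, 68.153.140.0/22, 68.153.144.0/22, 68.153.148.0/22, 68.153.152.0/22, 68.153.156.0/22


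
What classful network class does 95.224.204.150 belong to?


First octet: 95
Binary: 01011111
0xxxxxxx -> Class A (1-126)
Class A, default mask 255.0.0.0 (/8)


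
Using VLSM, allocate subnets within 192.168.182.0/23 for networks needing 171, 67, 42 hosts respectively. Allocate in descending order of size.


171 hosts -> /24 (254 usable): 192.168.182.0/24
67 hosts -> /25 (126 usable): 192.168.183.0/25
42 hosts -> /26 (62 usable): 192.168.183.128/26
Allocation: 192.168.182.0/24 (171 hosts, 254 usable); 192.168.183.0/25 (67 hosts, 126 usable); 192.168.183.128/26 (42 hosts, 62 usable)


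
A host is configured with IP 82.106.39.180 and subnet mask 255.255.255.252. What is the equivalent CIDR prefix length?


Binary: 11111111.11111111.11111111.11111100
Count leading 1s
Prefix: /30


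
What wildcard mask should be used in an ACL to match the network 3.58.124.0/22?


Subnet mask: 255.255.252.0
Wildcard = 255.255.255.255 - subnet mask
255 - 255 = 0
255 - 255 = 0
255 - 252 = 3
255 - 0 = 255
Wildcard: 0.0.3.255


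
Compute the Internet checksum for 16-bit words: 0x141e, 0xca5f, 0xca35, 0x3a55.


Sum all words (with carry folding):
+ 0x141e = 0x141e
+ 0xca5f = 0xde7d
+ 0xca35 = 0xa8b3
+ 0x3a55 = 0xe308
One's complement: ~0xe308
Checksum = 0x1cf7


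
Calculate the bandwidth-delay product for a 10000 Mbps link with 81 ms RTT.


BDP = bandwidth * RTT
= 10000 Mbps * 81 ms
= 10000 * 1e6 * 81 / 1000 bits
= 810000000 bits
= 101250000 bytes
= 98876.9531 KB
BDP = 810000000 bits (101250000 bytes)


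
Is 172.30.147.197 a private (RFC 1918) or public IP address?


RFC 1918 private ranges:
  10.0.0.0/8 (10.0.0.0 - 10.255.255.255)
  172.16.0.0/12 (172.16.0.0 - 172.31.255.255)
  192.168.0.0/16 (192.168.0.0 - 192.168.255.255)
Private (in 172.16.0.0/12)


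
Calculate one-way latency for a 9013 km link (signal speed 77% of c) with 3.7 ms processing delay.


Speed = 0.77 * 3e5 km/s = 231000 km/s
Propagation delay = 9013 / 231000 = 0.039 s = 39.0173 ms
Processing delay = 3.7 ms
Total one-way latency = 42.7173 ms


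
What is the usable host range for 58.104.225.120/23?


Network: 58.104.224.0
Broadcast: 58.104.225.255
First usable = network + 1
Last usable = broadcast - 1
Range: 58.104.224.1 to 58.104.225.254


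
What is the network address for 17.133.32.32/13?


IP:   00010001.10000101.00100000.00100000
Mask: 11111111.11111000.00000000.00000000
AND operation:
Net:  00010001.10000000.00000000.00000000
Network: 17.128.0.0/13


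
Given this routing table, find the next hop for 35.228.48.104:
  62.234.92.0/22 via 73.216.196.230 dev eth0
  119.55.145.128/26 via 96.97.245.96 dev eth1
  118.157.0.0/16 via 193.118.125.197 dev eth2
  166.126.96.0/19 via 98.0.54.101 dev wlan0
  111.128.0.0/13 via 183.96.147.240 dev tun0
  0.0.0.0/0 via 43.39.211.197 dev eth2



Longest prefix match for 35.228.48.104:
  /22 62.234.92.0: no
  /26 119.55.145.128: no
  /16 118.157.0.0: no
  /19 166.126.96.0: no
  /13 111.128.0.0: no
  /0 0.0.0.0: MATCH
Selected: next-hop 43.39.211.197 via eth2 (matched /0)


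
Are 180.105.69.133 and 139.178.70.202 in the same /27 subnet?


Mask: 255.255.255.224
180.105.69.133 AND mask = 180.105.69.128
139.178.70.202 AND mask = 139.178.70.192
No, different subnets (180.105.69.128 vs 139.178.70.192)


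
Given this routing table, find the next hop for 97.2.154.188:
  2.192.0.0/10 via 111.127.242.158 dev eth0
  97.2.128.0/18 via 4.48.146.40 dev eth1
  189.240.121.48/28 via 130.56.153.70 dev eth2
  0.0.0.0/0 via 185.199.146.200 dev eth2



Longest prefix match for 97.2.154.188:
  /10 2.192.0.0: no
  /18 97.2.128.0: MATCH
  /28 189.240.121.48: no
  /0 0.0.0.0: MATCH
Selected: next-hop 4.48.146.40 via eth1 (matched /18)


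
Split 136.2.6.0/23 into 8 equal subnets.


New prefix = 23 + 3 = 26
Each subnet has 64 addresses
  136.2.6.0/26
  136.2.6.64/26
  136.2.6.128/26
  136.2.6.192/26
  136.2.7.0/26
  136.2.7.64/26
  136.2.7.128/26
  136.2.7.192/26
Subnets: 136.2.6.0/26, 136.2.6.64/26, 136.2.6.128/26, 136.2.6.192/26, 136.2.7.0/26, 136.2.7.64/26, 136.2.7.128/26, 136.2.7.192/26


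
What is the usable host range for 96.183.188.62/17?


Network: 96.183.128.0
Broadcast: 96.183.255.255
First usable = network + 1
Last usable = broadcast - 1
Range: 96.183.128.1 to 96.183.255.254


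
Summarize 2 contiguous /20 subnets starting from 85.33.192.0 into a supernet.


Original prefix: /20
Number of subnets: 2 = 2^1
New prefix = 20 - 1 = 19
Supernet: 85.33.192.0/19


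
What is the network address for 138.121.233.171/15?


IP:   10001010.01111001.11101001.10101011
Mask: 11111111.11111110.00000000.00000000
AND operation:
Net:  10001010.01111000.00000000.00000000
Network: 138.120.0.0/15


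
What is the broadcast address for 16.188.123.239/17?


Network: 16.188.0.0/17
Host bits = 15
Set all host bits to 1:
Broadcast: 16.188.127.255


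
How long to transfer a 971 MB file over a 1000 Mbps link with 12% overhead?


Effective throughput = 1000 * (1 - 12/100) = 880 Mbps
File size in Mb = 971 * 8 = 7768 Mb
Time = 7768 / 880
Time = 8.8273 seconds


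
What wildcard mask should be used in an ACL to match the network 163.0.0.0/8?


Subnet mask: 255.0.0.0
Wildcard = 255.255.255.255 - subnet mask
255 - 255 = 0
255 - 0 = 255
255 - 0 = 255
255 - 0 = 255
Wildcard: 0.255.255.255


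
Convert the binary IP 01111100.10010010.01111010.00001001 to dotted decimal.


01111100 = 124
10010010 = 146
01111010 = 122
00001001 = 9
IP: 124.146.122.9


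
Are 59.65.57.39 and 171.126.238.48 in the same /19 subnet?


Mask: 255.255.224.0
59.65.57.39 AND mask = 59.65.32.0
171.126.238.48 AND mask = 171.126.224.0
No, different subnets (59.65.32.0 vs 171.126.224.0)


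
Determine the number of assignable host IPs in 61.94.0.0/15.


Host bits = 32 - 15 = 17
Total addresses = 2^17 = 131072
Usable = total - 2 (network and broadcast)
Usable hosts: 131070


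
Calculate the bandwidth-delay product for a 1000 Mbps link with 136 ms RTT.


BDP = bandwidth * RTT
= 1000 Mbps * 136 ms
= 1000 * 1e6 * 136 / 1000 bits
= 136000000 bits
= 17000000 bytes
= 16601.5625 KB
BDP = 136000000 bits (17000000 bytes)


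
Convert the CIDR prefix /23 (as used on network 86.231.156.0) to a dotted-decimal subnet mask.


/23 means 23 network bits, 9 host bits
Binary: 11111111111111111111111000000000
Mask: 255.255.254.0


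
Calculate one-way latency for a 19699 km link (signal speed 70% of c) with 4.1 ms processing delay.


Speed = 0.7 * 3e5 km/s = 210000 km/s
Propagation delay = 19699 / 210000 = 0.0938 s = 93.8048 ms
Processing delay = 4.1 ms
Total one-way latency = 97.9048 ms


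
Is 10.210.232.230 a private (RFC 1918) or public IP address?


RFC 1918 private ranges:
  10.0.0.0/8 (10.0.0.0 - 10.255.255.255)
  172.16.0.0/12 (172.16.0.0 - 172.31.255.255)
  192.168.0.0/16 (192.168.0.0 - 192.168.255.255)
Private (in 10.0.0.0/8)


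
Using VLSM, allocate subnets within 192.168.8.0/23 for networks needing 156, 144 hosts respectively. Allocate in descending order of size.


156 hosts -> /24 (254 usable): 192.168.8.0/24
144 hosts -> /24 (254 usable): 192.168.9.0/24
Allocation: 192.168.8.0/24 (156 hosts, 254 usable); 192.168.9.0/24 (144 hosts, 254 usable)


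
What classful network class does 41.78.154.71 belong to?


First octet: 41
Binary: 00101001
0xxxxxxx -> Class A (1-126)
Class A, default mask 255.0.0.0 (/8)


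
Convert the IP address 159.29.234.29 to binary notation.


159 = 10011111
29 = 00011101
234 = 11101010
29 = 00011101
Binary: 10011111.00011101.11101010.00011101


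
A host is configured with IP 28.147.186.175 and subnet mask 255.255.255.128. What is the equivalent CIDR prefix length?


Binary: 11111111.11111111.11111111.10000000
Count leading 1s
Prefix: /25


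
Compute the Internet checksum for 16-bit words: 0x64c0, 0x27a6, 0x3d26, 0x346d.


Sum all words (with carry folding):
+ 0x64c0 = 0x64c0
+ 0x27a6 = 0x8c66
+ 0x3d26 = 0xc98c
+ 0x346d = 0xfdf9
One's complement: ~0xfdf9
Checksum = 0x0206


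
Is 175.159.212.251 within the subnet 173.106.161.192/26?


Subnet network: 173.106.161.192
Test IP AND mask: 175.159.212.192
No, 175.159.212.251 is not in 173.106.161.192/26


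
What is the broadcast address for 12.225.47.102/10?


Network: 12.192.0.0/10
Host bits = 22
Set all host bits to 1:
Broadcast: 12.255.255.255


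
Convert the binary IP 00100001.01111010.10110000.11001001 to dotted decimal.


00100001 = 33
01111010 = 122
10110000 = 176
11001001 = 201
IP: 33.122.176.201


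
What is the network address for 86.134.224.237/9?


IP:   01010110.10000110.11100000.11101101
Mask: 11111111.10000000.00000000.00000000
AND operation:
Net:  01010110.10000000.00000000.00000000
Network: 86.128.0.0/9


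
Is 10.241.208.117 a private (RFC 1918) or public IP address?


RFC 1918 private ranges:
  10.0.0.0/8 (10.0.0.0 - 10.255.255.255)
  172.16.0.0/12 (172.16.0.0 - 172.31.255.255)
  192.168.0.0/16 (192.168.0.0 - 192.168.255.255)
Private (in 10.0.0.0/8)


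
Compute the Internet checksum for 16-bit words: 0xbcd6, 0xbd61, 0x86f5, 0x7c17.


Sum all words (with carry folding):
+ 0xbcd6 = 0xbcd6
+ 0xbd61 = 0x7a38
+ 0x86f5 = 0x012e
+ 0x7c17 = 0x7d45
One's complement: ~0x7d45
Checksum = 0x82ba


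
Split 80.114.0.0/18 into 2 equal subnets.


New prefix = 18 + 1 = 19
Each subnet has 8192 addresses
  80.114.0.0/19
  80.114.32.0/19
Subnets: 80.114.0.0/19, 80.114.32.0/19


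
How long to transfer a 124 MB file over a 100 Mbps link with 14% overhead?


Effective throughput = 100 * (1 - 14/100) = 86 Mbps
File size in Mb = 124 * 8 = 992 Mb
Time = 992 / 86
Time = 11.5349 seconds


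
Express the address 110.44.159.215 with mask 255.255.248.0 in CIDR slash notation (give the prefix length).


Binary: 11111111.11111111.11111000.00000000
Count leading 1s
Prefix: /21


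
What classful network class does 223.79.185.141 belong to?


First octet: 223
Binary: 11011111
110xxxxx -> Class C (192-223)
Class C, default mask 255.255.255.0 (/24)


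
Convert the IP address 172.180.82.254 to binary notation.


172 = 10101100
180 = 10110100
82 = 01010010
254 = 11111110
Binary: 10101100.10110100.01010010.11111110


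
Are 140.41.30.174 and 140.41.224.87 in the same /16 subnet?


Mask: 255.255.0.0
140.41.30.174 AND mask = 140.41.0.0
140.41.224.87 AND mask = 140.41.0.0
Yes, same subnet (140.41.0.0)


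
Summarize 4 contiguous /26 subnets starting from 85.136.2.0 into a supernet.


Original prefix: /26
Number of subnets: 4 = 2^2
New prefix = 26 - 2 = 24
Supernet: 85.136.2.0/24


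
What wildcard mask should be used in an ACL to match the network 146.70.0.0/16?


Subnet mask: 255.255.0.0
Wildcard = 255.255.255.255 - subnet mask
255 - 255 = 0
255 - 255 = 0
255 - 0 = 255
255 - 0 = 255
Wildcard: 0.0.255.255


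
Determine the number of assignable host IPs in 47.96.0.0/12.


Host bits = 32 - 12 = 20
Total addresses = 2^20 = 1048576
Usable = total - 2 (network and broadcast)
Usable hosts: 1048574


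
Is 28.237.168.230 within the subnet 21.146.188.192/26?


Subnet network: 21.146.188.192
Test IP AND mask: 28.237.168.192
No, 28.237.168.230 is not in 21.146.188.192/26


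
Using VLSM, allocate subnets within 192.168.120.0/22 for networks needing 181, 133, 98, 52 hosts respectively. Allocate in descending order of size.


181 hosts -> /24 (254 usable): 192.168.120.0/24
133 hosts -> /24 (254 usable): 192.168.121.0/24
98 hosts -> /25 (126 usable): 192.168.122.0/25
52 hosts -> /26 (62 usable): 192.168.122.128/26
Allocation: 192.168.120.0/24 (181 hosts, 254 usable); 192.168.121.0/24 (133 hosts, 254 usable); 192.168.122.0/25 (98 hosts, 126 usable); 192.168.122.128/26 (52 hosts, 62 usable)


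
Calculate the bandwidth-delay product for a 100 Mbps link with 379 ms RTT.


BDP = bandwidth * RTT
= 100 Mbps * 379 ms
= 100 * 1e6 * 379 / 1000 bits
= 37900000 bits
= 4737500 bytes
= 4626.4648 KB
BDP = 37900000 bits (4737500 bytes)


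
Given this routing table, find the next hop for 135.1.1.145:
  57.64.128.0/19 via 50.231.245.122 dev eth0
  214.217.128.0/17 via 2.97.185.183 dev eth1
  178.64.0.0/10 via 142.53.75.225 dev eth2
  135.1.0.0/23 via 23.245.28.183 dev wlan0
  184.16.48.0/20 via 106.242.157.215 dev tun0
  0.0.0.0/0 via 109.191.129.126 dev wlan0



Longest prefix match for 135.1.1.145:
  /19 57.64.128.0: no
  /17 214.217.128.0: no
  /10 178.64.0.0: no
  /23 135.1.0.0: MATCH
  /20 184.16.48.0: no
  /0 0.0.0.0: MATCH
Selected: next-hop 23.245.28.183 via wlan0 (matched /23)


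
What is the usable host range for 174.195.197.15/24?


Network: 174.195.197.0
Broadcast: 174.195.197.255
First usable = network + 1
Last usable = broadcast - 1
Range: 174.195.197.1 to 174.195.197.254


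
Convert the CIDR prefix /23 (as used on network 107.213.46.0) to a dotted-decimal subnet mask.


/23 means 23 network bits, 9 host bits
Binary: 11111111111111111111111000000000
Mask: 255.255.254.0


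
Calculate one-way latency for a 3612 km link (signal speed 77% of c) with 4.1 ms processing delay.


Speed = 0.77 * 3e5 km/s = 231000 km/s
Propagation delay = 3612 / 231000 = 0.0156 s = 15.6364 ms
Processing delay = 4.1 ms
Total one-way latency = 19.7364 ms


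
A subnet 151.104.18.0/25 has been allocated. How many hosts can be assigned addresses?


Host bits = 32 - 25 = 7
Total addresses = 2^7 = 128
Usable = total - 2 (network and broadcast)
Usable hosts: 126


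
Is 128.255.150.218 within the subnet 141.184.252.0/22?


Subnet network: 141.184.252.0
Test IP AND mask: 128.255.148.0
No, 128.255.150.218 is not in 141.184.252.0/22


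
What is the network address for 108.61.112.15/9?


IP:   01101100.00111101.01110000.00001111
Mask: 11111111.10000000.00000000.00000000
AND operation:
Net:  01101100.00000000.00000000.00000000
Network: 108.0.0.0/9


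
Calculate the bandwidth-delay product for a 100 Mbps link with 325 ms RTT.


BDP = bandwidth * RTT
= 100 Mbps * 325 ms
= 100 * 1e6 * 325 / 1000 bits
= 32500000 bits
= 4062500 bytes
= 3967.2852 KB
BDP = 32500000 bits (4062500 bytes)


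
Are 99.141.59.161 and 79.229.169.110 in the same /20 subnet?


Mask: 255.255.240.0
99.141.59.161 AND mask = 99.141.48.0
79.229.169.110 AND mask = 79.229.160.0
No, different subnets (99.141.48.0 vs 79.229.160.0)


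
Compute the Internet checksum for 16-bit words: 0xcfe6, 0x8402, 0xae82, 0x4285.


Sum all words (with carry folding):
+ 0xcfe6 = 0xcfe6
+ 0x8402 = 0x53e9
+ 0xae82 = 0x026c
+ 0x4285 = 0x44f1
One's complement: ~0x44f1
Checksum = 0xbb0e


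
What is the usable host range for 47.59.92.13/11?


Network: 47.32.0.0
Broadcast: 47.63.255.255
First usable = network + 1
Last usable = broadcast - 1
Range: 47.32.0.1 to 47.63.255.254


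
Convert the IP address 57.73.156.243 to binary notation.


57 = 00111001
73 = 01001001
156 = 10011100
243 = 11110011
Binary: 00111001.01001001.10011100.11110011


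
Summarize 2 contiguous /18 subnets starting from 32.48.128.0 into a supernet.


Original prefix: /18
Number of subnets: 2 = 2^1
New prefix = 18 - 1 = 17
Supernet: 32.48.128.0/17


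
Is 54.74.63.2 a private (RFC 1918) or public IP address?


RFC 1918 private ranges:
  10.0.0.0/8 (10.0.0.0 - 10.255.255.255)
  172.16.0.0/12 (172.16.0.0 - 172.31.255.255)
  192.168.0.0/16 (192.168.0.0 - 192.168.255.255)
Public (not in any RFC 1918 range)


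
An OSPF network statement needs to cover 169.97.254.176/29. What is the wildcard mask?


Subnet mask: 255.255.255.248
Wildcard = 255.255.255.255 - subnet mask
255 - 255 = 0
255 - 255 = 0
255 - 255 = 0
255 - 248 = 7
Wildcard: 0.0.0.7


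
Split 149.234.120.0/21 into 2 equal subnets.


New prefix = 21 + 1 = 22
Each subnet has 1024 addresses
  149.234.120.0/22
  149.234.124.0/22
Subnets: 149.234.120.0/22, 149.234.124.0/22


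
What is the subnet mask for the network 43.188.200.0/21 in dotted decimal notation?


/21 means 21 network bits, 11 host bits
Binary: 11111111111111111111100000000000
Mask: 255.255.248.0


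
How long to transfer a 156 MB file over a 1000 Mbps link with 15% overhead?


Effective throughput = 1000 * (1 - 15/100) = 850 Mbps
File size in Mb = 156 * 8 = 1248 Mb
Time = 1248 / 850
Time = 1.4682 seconds


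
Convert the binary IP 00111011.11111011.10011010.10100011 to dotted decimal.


00111011 = 59
11111011 = 251
10011010 = 154
10100011 = 163
IP: 59.251.154.163


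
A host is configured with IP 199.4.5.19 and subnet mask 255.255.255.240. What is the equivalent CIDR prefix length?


Binary: 11111111.11111111.11111111.11110000
Count leading 1s
Prefix: /28


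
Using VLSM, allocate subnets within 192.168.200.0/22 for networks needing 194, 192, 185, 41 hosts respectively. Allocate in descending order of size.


194 hosts -> /24 (254 usable): 192.168.200.0/24
192 hosts -> /24 (254 usable): 192.168.201.0/24
185 hosts -> /24 (254 usable): 192.168.202.0/24
41 hosts -> /26 (62 usable): 192.168.203.0/26
Allocation: 192.168.200.0/24 (194 hosts, 254 usable); 192.168.201.0/24 (192 hosts, 254 usable); 192.168.202.0/24 (185 hosts, 254 usable); 192.168.203.0/26 (41 hosts, 62 usable)


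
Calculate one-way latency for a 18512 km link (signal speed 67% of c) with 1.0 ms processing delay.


Speed = 0.67 * 3e5 km/s = 201000 km/s
Propagation delay = 18512 / 201000 = 0.0921 s = 92.0995 ms
Processing delay = 1.0 ms
Total one-way latency = 93.0995 ms


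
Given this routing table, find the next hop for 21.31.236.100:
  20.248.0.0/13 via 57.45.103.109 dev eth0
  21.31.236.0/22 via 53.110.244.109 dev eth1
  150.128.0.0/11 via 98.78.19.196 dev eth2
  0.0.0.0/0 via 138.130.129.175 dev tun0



Longest prefix match for 21.31.236.100:
  /13 20.248.0.0: no
  /22 21.31.236.0: MATCH
  /11 150.128.0.0: no
  /0 0.0.0.0: MATCH
Selected: next-hop 53.110.244.109 via eth1 (matched /22)


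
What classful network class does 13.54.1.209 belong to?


First octet: 13
Binary: 00001101
0xxxxxxx -> Class A (1-126)
Class A, default mask 255.0.0.0 (/8)


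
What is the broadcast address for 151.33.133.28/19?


Network: 151.33.128.0/19
Host bits = 13
Set all host bits to 1:
Broadcast: 151.33.159.255


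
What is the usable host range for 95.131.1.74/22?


Network: 95.131.0.0
Broadcast: 95.131.3.255
First usable = network + 1
Last usable = broadcast - 1
Range: 95.131.0.1 to 95.131.3.254


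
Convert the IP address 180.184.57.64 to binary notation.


180 = 10110100
184 = 10111000
57 = 00111001
64 = 01000000
Binary: 10110100.10111000.00111001.01000000


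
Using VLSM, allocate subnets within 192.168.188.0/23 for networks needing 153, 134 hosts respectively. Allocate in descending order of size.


153 hosts -> /24 (254 usable): 192.168.188.0/24
134 hosts -> /24 (254 usable): 192.168.189.0/24
Allocation: 192.168.188.0/24 (153 hosts, 254 usable); 192.168.189.0/24 (134 hosts, 254 usable)


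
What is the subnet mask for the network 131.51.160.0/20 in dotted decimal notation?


/20 means 20 network bits, 12 host bits
Binary: 11111111111111111111000000000000
Mask: 255.255.240.0


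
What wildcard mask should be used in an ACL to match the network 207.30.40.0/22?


Subnet mask: 255.255.252.0
Wildcard = 255.255.255.255 - subnet mask
255 - 255 = 0
255 - 255 = 0
255 - 252 = 3
255 - 0 = 255
Wildcard: 0.0.3.255


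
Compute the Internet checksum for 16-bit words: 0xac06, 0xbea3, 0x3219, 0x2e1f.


Sum all words (with carry folding):
+ 0xac06 = 0xac06
+ 0xbea3 = 0x6aaa
+ 0x3219 = 0x9cc3
+ 0x2e1f = 0xcae2
One's complement: ~0xcae2
Checksum = 0x351d


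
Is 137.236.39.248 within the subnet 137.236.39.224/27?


Subnet network: 137.236.39.224
Test IP AND mask: 137.236.39.224
Yes, 137.236.39.248 is in 137.236.39.224/27


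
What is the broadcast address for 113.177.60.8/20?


Network: 113.177.48.0/20
Host bits = 12
Set all host bits to 1:
Broadcast: 113.177.63.255


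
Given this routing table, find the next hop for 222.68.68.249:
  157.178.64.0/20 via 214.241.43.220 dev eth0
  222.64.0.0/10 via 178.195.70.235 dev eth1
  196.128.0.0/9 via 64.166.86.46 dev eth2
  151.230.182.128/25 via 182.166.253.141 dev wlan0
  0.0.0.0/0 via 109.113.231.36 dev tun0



Longest prefix match for 222.68.68.249:
  /20 157.178.64.0: no
  /10 222.64.0.0: MATCH
  /9 196.128.0.0: no
  /25 151.230.182.128: no
  /0 0.0.0.0: MATCH
Selected: next-hop 178.195.70.235 via eth1 (matched /10)


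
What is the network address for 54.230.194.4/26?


IP:   00110110.11100110.11000010.00000100
Mask: 11111111.11111111.11111111.11000000
AND operation:
Net:  00110110.11100110.11000010.00000000
Network: 54.230.194.0/26


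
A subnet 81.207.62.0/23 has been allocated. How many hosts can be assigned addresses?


Host bits = 32 - 23 = 9
Total addresses = 2^9 = 512
Usable = total - 2 (network and broadcast)
Usable hosts: 510


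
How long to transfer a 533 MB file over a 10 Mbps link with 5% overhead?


Effective throughput = 10 * (1 - 5/100) = 9.5 Mbps
File size in Mb = 533 * 8 = 4264 Mb
Time = 4264 / 9.5
Time = 448.8421 seconds


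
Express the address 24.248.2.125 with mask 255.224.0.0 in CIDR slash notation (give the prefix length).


Binary: 11111111.11100000.00000000.00000000
Count leading 1s
Prefix: /11


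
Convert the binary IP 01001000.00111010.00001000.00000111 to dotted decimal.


01001000 = 72
00111010 = 58
00001000 = 8
00000111 = 7
IP: 72.58.8.7


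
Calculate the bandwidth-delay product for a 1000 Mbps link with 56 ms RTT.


BDP = bandwidth * RTT
= 1000 Mbps * 56 ms
= 1000 * 1e6 * 56 / 1000 bits
= 56000000 bits
= 7000000 bytes
= 6835.9375 KB
BDP = 56000000 bits (7000000 bytes)


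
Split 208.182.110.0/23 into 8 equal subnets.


New prefix = 23 + 3 = 26
Each subnet has 64 addresses
  208.182.110.0/26
  208.182.110.64/26
  208.182.110.128/26
  208.182.110.192/26
  208.182.111.0/26
  208.182.111.64/26
  208.182.111.128/26
  208.182.111.192/26
Subnets: 208.182.110.0/26, 208.182.110.64/26, 208.182.110.128/26, 208.182.110.192/26, 208.182.111.0/26, 208.182.111.64/26, 208.182.111.128/26, 208.182.111.192/26


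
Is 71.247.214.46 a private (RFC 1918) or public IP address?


RFC 1918 private ranges:
  10.0.0.0/8 (10.0.0.0 - 10.255.255.255)
  172.16.0.0/12 (172.16.0.0 - 172.31.255.255)
  192.168.0.0/16 (192.168.0.0 - 192.168.255.255)
Public (not in any RFC 1918 range)


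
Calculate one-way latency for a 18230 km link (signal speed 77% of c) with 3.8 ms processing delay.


Speed = 0.77 * 3e5 km/s = 231000 km/s
Propagation delay = 18230 / 231000 = 0.0789 s = 78.9177 ms
Processing delay = 3.8 ms
Total one-way latency = 82.7177 ms


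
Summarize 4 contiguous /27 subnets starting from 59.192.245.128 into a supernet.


Original prefix: /27
Number of subnets: 4 = 2^2
New prefix = 27 - 2 = 25
Supernet: 59.192.245.128/25


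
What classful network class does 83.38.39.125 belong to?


First octet: 83
Binary: 01010011
0xxxxxxx -> Class A (1-126)
Class A, default mask 255.0.0.0 (/8)


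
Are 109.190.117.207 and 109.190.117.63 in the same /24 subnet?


Mask: 255.255.255.0
109.190.117.207 AND mask = 109.190.117.0
109.190.117.63 AND mask = 109.190.117.0
Yes, same subnet (109.190.117.0)


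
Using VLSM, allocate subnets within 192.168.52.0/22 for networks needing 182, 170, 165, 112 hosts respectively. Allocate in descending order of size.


182 hosts -> /24 (254 usable): 192.168.52.0/24
170 hosts -> /24 (254 usable): 192.168.53.0/24
165 hosts -> /24 (254 usable): 192.168.54.0/24
112 hosts -> /25 (126 usable): 192.168.55.0/25
Allocation: 192.168.52.0/24 (182 hosts, 254 usable); 192.168.53.0/24 (170 hosts, 254 usable); 192.168.54.0/24 (165 hosts, 254 usable); 192.168.55.0/25 (112 hosts, 126 usable)


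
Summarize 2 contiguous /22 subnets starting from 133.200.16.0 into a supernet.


Original prefix: /22
Number of subnets: 2 = 2^1
New prefix = 22 - 1 = 21
Supernet: 133.200.16.0/21


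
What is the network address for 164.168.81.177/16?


IP:   10100100.10101000.01010001.10110001
Mask: 11111111.11111111.00000000.00000000
AND operation:
Net:  10100100.10101000.00000000.00000000
Network: 164.168.0.0/16


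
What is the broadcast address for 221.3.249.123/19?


Network: 221.3.224.0/19
Host bits = 13
Set all host bits to 1:
Broadcast: 221.3.255.255


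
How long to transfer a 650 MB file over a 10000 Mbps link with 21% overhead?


Effective throughput = 10000 * (1 - 21/100) = 7900 Mbps
File size in Mb = 650 * 8 = 5200 Mb
Time = 5200 / 7900
Time = 0.6582 seconds


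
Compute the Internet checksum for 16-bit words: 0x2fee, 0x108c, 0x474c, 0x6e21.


Sum all words (with carry folding):
+ 0x2fee = 0x2fee
+ 0x108c = 0x407a
+ 0x474c = 0x87c6
+ 0x6e21 = 0xf5e7
One's complement: ~0xf5e7
Checksum = 0x0a18


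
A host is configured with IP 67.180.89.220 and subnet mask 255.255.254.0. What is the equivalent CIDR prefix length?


Binary: 11111111.11111111.11111110.00000000
Count leading 1s
Prefix: /23


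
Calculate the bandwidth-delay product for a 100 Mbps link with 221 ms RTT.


BDP = bandwidth * RTT
= 100 Mbps * 221 ms
= 100 * 1e6 * 221 / 1000 bits
= 22100000 bits
= 2762500 bytes
= 2697.7539 KB
BDP = 22100000 bits (2762500 bytes)


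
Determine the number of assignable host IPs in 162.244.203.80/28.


Host bits = 32 - 28 = 4
Total addresses = 2^4 = 16
Usable = total - 2 (network and broadcast)
Usable hosts: 14


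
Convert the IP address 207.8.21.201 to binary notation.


207 = 11001111
8 = 00001000
21 = 00010101
201 = 11001001
Binary: 11001111.00001000.00010101.11001001


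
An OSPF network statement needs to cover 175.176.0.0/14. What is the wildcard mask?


Subnet mask: 255.252.0.0
Wildcard = 255.255.255.255 - subnet mask
255 - 255 = 0
255 - 252 = 3
255 - 0 = 255
255 - 0 = 255
Wildcard: 0.3.255.255


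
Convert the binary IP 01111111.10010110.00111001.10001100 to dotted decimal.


01111111 = 127
10010110 = 150
00111001 = 57
10001100 = 140
IP: 127.150.57.140


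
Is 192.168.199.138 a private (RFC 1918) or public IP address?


RFC 1918 private ranges:
  10.0.0.0/8 (10.0.0.0 - 10.255.255.255)
  172.16.0.0/12 (172.16.0.0 - 172.31.255.255)
  192.168.0.0/16 (192.168.0.0 - 192.168.255.255)
Private (in 192.168.0.0/16)


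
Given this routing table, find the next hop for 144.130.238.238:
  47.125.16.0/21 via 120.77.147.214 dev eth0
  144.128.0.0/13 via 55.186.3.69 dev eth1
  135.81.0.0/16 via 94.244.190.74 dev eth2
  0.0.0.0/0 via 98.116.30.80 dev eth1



Longest prefix match for 144.130.238.238:
  /21 47.125.16.0: no
  /13 144.128.0.0: MATCH
  /16 135.81.0.0: no
  /0 0.0.0.0: MATCH
Selected: next-hop 55.186.3.69 via eth1 (matched /13)


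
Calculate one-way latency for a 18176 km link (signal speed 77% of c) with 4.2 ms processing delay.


Speed = 0.77 * 3e5 km/s = 231000 km/s
Propagation delay = 18176 / 231000 = 0.0787 s = 78.684 ms
Processing delay = 4.2 ms
Total one-way latency = 82.884 ms


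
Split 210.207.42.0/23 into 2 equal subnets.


New prefix = 23 + 1 = 24
Each subnet has 256 addresses
  210.207.42.0/24
  210.207.43.0/24
Subnets: 210.207.42.0/24, 210.207.43.0/24


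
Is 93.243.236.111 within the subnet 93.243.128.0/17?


Subnet network: 93.243.128.0
Test IP AND mask: 93.243.128.0
Yes, 93.243.236.111 is in 93.243.128.0/17


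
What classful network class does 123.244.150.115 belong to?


First octet: 123
Binary: 01111011
0xxxxxxx -> Class A (1-126)
Class A, default mask 255.0.0.0 (/8)


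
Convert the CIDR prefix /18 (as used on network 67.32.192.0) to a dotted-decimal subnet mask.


/18 means 18 network bits, 14 host bits
Binary: 11111111111111111100000000000000
Mask: 255.255.192.0


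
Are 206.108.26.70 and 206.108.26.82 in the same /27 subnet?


Mask: 255.255.255.224
206.108.26.70 AND mask = 206.108.26.64
206.108.26.82 AND mask = 206.108.26.64
Yes, same subnet (206.108.26.64)


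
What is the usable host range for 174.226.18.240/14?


Network: 174.224.0.0
Broadcast: 174.227.255.255
First usable = network + 1
Last usable = broadcast - 1
Range: 174.224.0.1 to 174.227.255.254


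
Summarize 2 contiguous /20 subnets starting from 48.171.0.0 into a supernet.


Original prefix: /20
Number of subnets: 2 = 2^1
New prefix = 20 - 1 = 19
Supernet: 48.171.0.0/19


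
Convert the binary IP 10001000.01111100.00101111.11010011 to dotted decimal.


10001000 = 136
01111100 = 124
00101111 = 47
11010011 = 211
IP: 136.124.47.211


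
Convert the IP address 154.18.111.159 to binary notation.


154 = 10011010
18 = 00010010
111 = 01101111
159 = 10011111
Binary: 10011010.00010010.01101111.10011111


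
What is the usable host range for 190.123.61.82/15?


Network: 190.122.0.0
Broadcast: 190.123.255.255
First usable = network + 1
Last usable = broadcast - 1
Range: 190.122.0.1 to 190.123.255.254


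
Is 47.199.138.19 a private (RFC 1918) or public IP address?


RFC 1918 private ranges:
  10.0.0.0/8 (10.0.0.0 - 10.255.255.255)
  172.16.0.0/12 (172.16.0.0 - 172.31.255.255)
  192.168.0.0/16 (192.168.0.0 - 192.168.255.255)
Public (not in any RFC 1918 range)


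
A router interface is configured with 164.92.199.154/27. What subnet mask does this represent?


/27 means 27 network bits, 5 host bits
Binary: 11111111111111111111111111100000
Mask: 255.255.255.224


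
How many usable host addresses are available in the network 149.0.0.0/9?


Host bits = 32 - 9 = 23
Total addresses = 2^23 = 8388608
Usable = total - 2 (network and broadcast)
Usable hosts: 8388606


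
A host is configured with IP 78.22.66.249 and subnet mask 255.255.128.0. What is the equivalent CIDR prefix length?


Binary: 11111111.11111111.10000000.00000000
Count leading 1s
Prefix: /17


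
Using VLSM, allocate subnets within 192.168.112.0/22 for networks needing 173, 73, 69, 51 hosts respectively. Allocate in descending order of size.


173 hosts -> /24 (254 usable): 192.168.112.0/24
73 hosts -> /25 (126 usable): 192.168.113.0/25
69 hosts -> /25 (126 usable): 192.168.113.128/25
51 hosts -> /26 (62 usable): 192.168.114.0/26
Allocation: 192.168.112.0/24 (173 hosts, 254 usable); 192.168.113.0/25 (73 hosts, 126 usable); 192.168.113.128/25 (69 hosts, 126 usable); 192.168.114.0/26 (51 hosts, 62 usable)


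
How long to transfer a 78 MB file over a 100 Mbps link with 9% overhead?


Effective throughput = 100 * (1 - 9/100) = 91 Mbps
File size in Mb = 78 * 8 = 624 Mb
Time = 624 / 91
Time = 6.8571 seconds


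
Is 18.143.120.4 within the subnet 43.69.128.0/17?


Subnet network: 43.69.128.0
Test IP AND mask: 18.143.0.0
No, 18.143.120.4 is not in 43.69.128.0/17


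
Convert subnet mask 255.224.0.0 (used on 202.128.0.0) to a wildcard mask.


Subnet mask: 255.224.0.0
Wildcard = 255.255.255.255 - subnet mask
255 - 255 = 0
255 - 224 = 31
255 - 0 = 255
255 - 0 = 255
Wildcard: 0.31.255.255


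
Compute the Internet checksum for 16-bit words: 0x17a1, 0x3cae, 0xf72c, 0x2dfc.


Sum all words (with carry folding):
+ 0x17a1 = 0x17a1
+ 0x3cae = 0x544f
+ 0xf72c = 0x4b7c
+ 0x2dfc = 0x7978
One's complement: ~0x7978
Checksum = 0x8687


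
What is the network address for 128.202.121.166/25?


IP:   10000000.11001010.01111001.10100110
Mask: 11111111.11111111.11111111.10000000
AND operation:
Net:  10000000.11001010.01111001.10000000
Network: 128.202.121.128/25


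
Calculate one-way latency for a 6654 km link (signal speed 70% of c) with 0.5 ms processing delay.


Speed = 0.7 * 3e5 km/s = 210000 km/s
Propagation delay = 6654 / 210000 = 0.0317 s = 31.6857 ms
Processing delay = 0.5 ms
Total one-way latency = 32.1857 ms


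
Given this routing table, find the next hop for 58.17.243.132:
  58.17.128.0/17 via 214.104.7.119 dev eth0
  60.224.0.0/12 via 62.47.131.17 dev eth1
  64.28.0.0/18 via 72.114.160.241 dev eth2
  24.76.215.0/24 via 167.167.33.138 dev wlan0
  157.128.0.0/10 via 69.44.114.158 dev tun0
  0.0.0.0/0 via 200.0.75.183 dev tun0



Longest prefix match for 58.17.243.132:
  /17 58.17.128.0: MATCH
  /12 60.224.0.0: no
  /18 64.28.0.0: no
  /24 24.76.215.0: no
  /10 157.128.0.0: no
  /0 0.0.0.0: MATCH
Selected: next-hop 214.104.7.119 via eth0 (matched /17)


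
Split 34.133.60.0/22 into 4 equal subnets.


New prefix = 22 + 2 = 24
Each subnet has 256 addresses
  34.133.60.0/24
  34.133.61.0/24
  34.133.62.0/24
  34.133.63.0/24
Subnets: 34.133.60.0/24, 34.133.61.0/24, 34.133.62.0/24, 34.133.63.0/24


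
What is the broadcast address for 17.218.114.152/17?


Network: 17.218.0.0/17
Host bits = 15
Set all host bits to 1:
Broadcast: 17.218.127.255


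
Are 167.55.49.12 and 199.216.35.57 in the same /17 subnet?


Mask: 255.255.128.0
167.55.49.12 AND mask = 167.55.0.0
199.216.35.57 AND mask = 199.216.0.0
No, different subnets (167.55.0.0 vs 199.216.0.0)
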